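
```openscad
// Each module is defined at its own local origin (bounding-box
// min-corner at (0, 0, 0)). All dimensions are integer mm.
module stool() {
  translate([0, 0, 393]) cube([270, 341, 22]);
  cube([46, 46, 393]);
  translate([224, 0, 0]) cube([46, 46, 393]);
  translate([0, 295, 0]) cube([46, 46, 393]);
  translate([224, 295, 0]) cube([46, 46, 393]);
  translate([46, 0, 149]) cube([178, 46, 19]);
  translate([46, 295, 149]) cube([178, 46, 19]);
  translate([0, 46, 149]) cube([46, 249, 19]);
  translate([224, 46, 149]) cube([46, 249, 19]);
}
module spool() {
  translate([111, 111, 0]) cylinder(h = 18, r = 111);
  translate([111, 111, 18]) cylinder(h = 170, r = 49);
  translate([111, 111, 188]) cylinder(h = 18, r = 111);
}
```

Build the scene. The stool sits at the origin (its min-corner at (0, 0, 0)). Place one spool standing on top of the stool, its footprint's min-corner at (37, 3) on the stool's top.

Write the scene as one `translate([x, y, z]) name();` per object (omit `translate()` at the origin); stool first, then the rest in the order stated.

stool();
translate([37, 3, 415]) spool();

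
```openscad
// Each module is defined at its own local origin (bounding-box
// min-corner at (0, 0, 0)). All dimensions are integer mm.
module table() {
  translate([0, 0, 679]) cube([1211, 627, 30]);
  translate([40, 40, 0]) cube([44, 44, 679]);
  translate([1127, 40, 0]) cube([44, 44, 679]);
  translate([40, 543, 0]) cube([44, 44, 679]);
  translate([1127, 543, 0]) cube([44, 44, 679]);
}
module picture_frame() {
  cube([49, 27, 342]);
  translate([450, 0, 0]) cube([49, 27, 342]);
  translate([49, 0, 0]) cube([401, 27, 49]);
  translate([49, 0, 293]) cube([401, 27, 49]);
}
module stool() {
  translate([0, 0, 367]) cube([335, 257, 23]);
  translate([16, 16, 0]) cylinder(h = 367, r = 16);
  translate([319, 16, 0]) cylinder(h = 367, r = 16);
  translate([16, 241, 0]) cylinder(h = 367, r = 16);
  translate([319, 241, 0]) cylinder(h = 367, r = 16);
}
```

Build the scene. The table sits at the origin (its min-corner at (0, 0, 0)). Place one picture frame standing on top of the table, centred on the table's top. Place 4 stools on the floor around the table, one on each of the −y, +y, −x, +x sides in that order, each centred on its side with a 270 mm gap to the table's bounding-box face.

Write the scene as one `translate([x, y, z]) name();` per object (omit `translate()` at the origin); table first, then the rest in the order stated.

table();
translate([356, 300, 709]) picture_frame();
translate([438, -527, 0]) stool();
translate([438, 897, 0]) stool();
translate([-605, 185, 0]) stool();
translate([1481, 185, 0]) stool();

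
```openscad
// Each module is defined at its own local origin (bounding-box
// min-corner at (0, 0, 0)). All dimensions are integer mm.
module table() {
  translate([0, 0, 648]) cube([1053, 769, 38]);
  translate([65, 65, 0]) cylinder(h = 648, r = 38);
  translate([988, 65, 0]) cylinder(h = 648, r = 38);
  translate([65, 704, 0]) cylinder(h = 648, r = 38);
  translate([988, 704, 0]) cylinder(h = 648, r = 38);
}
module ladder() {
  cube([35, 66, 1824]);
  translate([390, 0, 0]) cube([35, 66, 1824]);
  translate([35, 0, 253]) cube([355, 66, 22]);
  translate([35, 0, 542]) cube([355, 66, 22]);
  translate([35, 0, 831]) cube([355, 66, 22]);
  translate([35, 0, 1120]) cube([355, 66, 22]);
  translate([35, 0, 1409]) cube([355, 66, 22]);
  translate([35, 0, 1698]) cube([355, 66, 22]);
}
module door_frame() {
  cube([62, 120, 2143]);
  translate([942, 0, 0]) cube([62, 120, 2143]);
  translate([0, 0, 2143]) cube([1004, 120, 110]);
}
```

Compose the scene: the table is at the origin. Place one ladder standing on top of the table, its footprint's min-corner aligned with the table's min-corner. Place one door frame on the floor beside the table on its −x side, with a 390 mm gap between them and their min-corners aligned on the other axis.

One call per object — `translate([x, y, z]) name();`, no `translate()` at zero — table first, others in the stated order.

table();
translate([0, 0, 686]) ladder();
translate([-1394, 0, 0]) door_frame();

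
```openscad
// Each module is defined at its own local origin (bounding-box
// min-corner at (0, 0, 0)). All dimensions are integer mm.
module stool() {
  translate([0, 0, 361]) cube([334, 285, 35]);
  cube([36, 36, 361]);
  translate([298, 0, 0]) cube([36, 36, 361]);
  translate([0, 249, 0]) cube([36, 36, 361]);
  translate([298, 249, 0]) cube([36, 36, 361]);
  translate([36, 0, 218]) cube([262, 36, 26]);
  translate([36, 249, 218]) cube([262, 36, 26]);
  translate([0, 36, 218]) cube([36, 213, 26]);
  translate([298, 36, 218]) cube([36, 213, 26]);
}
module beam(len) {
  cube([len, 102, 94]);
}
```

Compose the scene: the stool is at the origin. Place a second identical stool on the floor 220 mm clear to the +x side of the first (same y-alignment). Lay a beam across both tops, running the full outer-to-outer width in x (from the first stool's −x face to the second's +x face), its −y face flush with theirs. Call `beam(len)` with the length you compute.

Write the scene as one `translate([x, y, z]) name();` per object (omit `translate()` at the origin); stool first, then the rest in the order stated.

stool();
translate([554, 0, 0]) stool();
translate([0, 0, 396]) beam(888);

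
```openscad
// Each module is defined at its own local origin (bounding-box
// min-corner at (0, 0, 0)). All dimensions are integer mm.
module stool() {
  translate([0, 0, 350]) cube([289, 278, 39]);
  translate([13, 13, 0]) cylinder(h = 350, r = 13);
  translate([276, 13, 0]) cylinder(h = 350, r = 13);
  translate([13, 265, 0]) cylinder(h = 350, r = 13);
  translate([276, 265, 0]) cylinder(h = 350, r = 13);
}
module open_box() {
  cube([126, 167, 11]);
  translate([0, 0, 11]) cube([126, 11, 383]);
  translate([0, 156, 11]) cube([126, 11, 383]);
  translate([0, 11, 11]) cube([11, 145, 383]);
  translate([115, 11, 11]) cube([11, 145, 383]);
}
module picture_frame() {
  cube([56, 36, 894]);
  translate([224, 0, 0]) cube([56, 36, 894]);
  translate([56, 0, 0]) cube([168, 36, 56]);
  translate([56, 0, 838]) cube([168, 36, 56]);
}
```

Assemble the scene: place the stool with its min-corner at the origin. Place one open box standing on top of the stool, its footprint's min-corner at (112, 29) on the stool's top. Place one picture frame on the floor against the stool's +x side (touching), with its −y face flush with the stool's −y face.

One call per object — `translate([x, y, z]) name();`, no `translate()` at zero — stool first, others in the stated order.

stool();
translate([112, 29, 389]) open_box();
translate([289, 0, 0]) picture_frame();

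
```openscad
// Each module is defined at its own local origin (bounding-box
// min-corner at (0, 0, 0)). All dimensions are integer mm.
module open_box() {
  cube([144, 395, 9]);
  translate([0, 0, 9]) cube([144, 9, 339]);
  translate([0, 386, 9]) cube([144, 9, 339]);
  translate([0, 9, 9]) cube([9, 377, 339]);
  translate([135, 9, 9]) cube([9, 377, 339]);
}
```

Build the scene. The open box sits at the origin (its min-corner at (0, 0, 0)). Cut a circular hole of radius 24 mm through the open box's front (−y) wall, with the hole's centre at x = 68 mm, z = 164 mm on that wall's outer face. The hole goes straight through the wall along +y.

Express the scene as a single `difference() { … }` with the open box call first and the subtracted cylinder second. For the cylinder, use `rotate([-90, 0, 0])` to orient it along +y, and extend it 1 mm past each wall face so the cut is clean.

difference() {
  open_box();
  translate([68, -1, 164]) rotate([-90, 0, 0]) cylinder(h = 11, r = 24);
}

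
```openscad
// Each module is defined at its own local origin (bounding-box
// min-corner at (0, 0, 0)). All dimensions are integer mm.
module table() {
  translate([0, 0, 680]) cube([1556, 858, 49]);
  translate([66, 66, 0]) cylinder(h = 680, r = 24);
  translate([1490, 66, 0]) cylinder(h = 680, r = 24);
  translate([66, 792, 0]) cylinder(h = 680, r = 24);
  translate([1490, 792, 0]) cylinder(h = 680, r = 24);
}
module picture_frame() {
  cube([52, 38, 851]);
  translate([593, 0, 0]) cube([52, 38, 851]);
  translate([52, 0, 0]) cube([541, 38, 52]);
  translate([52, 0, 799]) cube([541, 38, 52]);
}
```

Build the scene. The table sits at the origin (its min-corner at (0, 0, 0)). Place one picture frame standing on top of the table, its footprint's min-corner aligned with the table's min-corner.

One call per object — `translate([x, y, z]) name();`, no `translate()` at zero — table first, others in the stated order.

table();
translate([0, 0, 729]) picture_frame();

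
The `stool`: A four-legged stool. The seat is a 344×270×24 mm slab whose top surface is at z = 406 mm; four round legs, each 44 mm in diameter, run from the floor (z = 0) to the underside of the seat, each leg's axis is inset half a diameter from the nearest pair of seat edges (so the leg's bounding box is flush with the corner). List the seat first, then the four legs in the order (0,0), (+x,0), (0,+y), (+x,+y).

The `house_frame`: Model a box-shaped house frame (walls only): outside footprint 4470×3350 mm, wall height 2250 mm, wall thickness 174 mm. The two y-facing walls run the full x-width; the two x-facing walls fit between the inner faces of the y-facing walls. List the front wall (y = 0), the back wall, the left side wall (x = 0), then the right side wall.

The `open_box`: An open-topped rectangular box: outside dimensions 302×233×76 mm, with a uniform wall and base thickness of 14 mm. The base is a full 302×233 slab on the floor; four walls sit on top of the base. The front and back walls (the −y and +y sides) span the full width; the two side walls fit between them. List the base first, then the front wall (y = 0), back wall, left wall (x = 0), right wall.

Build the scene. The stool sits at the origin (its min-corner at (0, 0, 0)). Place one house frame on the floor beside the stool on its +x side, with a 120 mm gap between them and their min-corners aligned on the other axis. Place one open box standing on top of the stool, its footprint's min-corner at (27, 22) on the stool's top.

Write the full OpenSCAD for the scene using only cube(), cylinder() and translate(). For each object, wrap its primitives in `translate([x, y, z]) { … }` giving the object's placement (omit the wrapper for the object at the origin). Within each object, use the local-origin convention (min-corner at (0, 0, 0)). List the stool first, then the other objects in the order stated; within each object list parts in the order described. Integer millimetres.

translate([0, 0, 382]) cube([344, 270, 24]);
translate([22, 22, 0]) cylinder(h = 382, r = 22);
translate([322, 22, 0]) cylinder(h = 382, r = 22);
translate([22, 248, 0]) cylinder(h = 382, r = 22);
translate([322, 248, 0]) cylinder(h = 382, r = 22);
translate([464, 0, 0]) {
  cube([4470, 174, 2250]);
  translate([0, 3176, 0]) cube([4470, 174, 2250]);
  translate([0, 174, 0]) cube([174, 3002, 2250]);
  translate([4296, 174, 0]) cube([174, 3002, 2250]);
}
translate([27, 22, 406]) {
  cube([302, 233, 14]);
  translate([0, 0, 14]) cube([302, 14, 62]);
  translate([0, 219, 14]) cube([302, 14, 62]);
  translate([0, 14, 14]) cube([14, 205, 62]);
  translate([288, 14, 14]) cube([14, 205, 62]);
}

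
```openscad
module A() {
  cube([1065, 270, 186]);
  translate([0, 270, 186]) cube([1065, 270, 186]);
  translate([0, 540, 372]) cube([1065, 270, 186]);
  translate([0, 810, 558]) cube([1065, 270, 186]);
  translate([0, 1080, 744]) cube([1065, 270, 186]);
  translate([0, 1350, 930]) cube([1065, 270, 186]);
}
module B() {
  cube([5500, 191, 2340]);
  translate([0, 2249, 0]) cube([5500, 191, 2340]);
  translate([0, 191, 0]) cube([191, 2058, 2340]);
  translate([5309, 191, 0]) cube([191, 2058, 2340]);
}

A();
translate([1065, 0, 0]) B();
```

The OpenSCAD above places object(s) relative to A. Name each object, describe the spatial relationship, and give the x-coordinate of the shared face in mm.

A is a staircase. B is a house frame. The house frame is against the staircase's +x side, with their −y faces flush. The x-coordinate of the shared face is 1065 mm.

The staircase's +x face and the house frame's −x face are both at x = 1065 mm.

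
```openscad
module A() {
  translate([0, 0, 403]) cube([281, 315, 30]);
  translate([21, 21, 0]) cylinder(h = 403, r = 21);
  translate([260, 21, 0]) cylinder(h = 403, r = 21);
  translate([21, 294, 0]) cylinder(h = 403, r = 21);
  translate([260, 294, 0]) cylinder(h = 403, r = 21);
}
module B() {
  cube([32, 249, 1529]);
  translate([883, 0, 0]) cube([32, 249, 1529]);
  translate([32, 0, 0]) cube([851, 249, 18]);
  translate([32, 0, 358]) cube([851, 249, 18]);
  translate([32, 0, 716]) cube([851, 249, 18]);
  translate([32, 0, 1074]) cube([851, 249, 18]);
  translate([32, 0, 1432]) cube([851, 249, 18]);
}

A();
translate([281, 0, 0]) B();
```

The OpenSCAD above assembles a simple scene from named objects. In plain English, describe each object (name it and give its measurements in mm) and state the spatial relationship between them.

A is a four-legged stool. The seat is a 281×315×30 mm slab whose top surface is at z = 433 mm; four round legs, each 42 mm in diameter, run from the floor (z = 0) to the underside of the seat, each leg's axis is inset half a diameter from the nearest pair of seat edges (so the leg's bounding box is flush with the corner).

B is a bookshelf 915 mm wide overall, 249 mm deep and 1529 mm tall. The two sides are 32 mm thick vertical panels. 5 horizontal shelves of 18 mm thickness span between the inner faces of the sides; the lowest shelf sits on the floor and shelves are stacked with a clear vertical gap of 340 mm between each pair.

The bookshelf is against the stool's +x side, with their −y faces flush.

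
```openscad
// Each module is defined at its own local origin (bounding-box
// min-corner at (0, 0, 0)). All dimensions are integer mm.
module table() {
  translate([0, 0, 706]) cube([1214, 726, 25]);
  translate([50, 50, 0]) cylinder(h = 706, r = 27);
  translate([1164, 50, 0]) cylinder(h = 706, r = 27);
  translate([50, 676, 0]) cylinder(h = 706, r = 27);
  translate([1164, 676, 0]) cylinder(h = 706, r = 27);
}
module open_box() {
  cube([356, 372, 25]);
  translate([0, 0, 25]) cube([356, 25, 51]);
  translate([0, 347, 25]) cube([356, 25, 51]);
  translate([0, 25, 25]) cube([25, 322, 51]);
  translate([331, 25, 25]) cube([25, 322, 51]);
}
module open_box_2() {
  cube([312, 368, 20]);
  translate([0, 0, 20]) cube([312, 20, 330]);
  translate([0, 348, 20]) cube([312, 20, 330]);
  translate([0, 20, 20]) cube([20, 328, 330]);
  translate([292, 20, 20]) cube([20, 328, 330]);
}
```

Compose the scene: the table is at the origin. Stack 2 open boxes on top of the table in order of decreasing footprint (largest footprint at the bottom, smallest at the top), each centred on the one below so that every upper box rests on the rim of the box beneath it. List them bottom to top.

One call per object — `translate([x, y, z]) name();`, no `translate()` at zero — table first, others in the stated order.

table();
translate([429, 177, 731]) open_box();
translate([451, 179, 807]) open_box_2();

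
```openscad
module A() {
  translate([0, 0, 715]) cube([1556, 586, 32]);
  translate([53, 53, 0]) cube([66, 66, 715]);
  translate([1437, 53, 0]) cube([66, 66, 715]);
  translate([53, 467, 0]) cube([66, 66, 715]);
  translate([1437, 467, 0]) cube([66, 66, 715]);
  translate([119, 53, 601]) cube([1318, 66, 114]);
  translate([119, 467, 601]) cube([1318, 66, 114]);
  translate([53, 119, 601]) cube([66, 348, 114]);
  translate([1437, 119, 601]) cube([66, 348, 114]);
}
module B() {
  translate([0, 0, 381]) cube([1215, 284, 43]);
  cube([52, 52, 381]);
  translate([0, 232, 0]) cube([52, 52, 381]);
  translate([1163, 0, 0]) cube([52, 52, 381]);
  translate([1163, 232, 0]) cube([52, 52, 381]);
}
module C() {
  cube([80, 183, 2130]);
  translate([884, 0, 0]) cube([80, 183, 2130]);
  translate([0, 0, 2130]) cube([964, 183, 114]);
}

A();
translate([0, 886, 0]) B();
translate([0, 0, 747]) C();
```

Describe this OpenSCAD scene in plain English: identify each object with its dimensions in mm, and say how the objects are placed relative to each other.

A is a table: top 1556 mm (x) × 586 mm (y), 32 mm thick, upper face at z = 747 mm, on four 66×66 mm square legs, each inset 53 mm from the nearest pair of top edges, running from z = 0 to the bottom of the top. Four apron rails, 66 mm thick and 114 mm tall, run between adjacent legs with their top edges flush with the underside of the top and their outer faces flush with the legs' outer faces.

B is a long wooden bench with a 1215 mm (x) × 284 mm (y) seat, 43 mm thick, its top surface 424 mm above the floor. Four 52 mm square legs at the seat corners, flush with the edges, run from z = 0 to the seat underside.

C is a door frame. The clear opening is 804 mm wide and 2130 mm high. Two 80 mm wide jambs, 183 mm deep, stand either side of the opening from the floor to the top of the opening. A 114 mm thick head sits across the top of both jambs, spanning the full outside width of the frame.

The bench is on the floor beside the table on its +y side. The door frame is on top of the table.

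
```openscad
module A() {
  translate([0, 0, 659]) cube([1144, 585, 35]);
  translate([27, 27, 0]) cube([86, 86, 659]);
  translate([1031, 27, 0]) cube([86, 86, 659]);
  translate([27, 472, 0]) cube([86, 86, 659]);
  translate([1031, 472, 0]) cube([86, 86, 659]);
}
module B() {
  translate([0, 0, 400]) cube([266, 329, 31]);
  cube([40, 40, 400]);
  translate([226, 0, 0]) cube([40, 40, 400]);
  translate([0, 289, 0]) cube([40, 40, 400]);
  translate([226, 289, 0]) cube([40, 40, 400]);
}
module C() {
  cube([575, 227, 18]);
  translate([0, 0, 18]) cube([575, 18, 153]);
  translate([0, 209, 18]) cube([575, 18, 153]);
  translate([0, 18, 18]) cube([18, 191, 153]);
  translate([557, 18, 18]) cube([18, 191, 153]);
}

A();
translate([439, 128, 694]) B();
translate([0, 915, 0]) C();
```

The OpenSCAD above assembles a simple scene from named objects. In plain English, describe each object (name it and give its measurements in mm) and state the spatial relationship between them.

A is a table: top 1144 mm (x) × 585 mm (y), 35 mm thick, upper face at z = 694 mm, on four 86×86 mm square legs, each inset 27 mm from the nearest pair of top edges, running from z = 0 to the bottom of the top.

B is a four-legged stool. The seat is a 266×329×31 mm slab whose top surface is at z = 431 mm; four square legs, each 40×40 mm in cross-section, run from the floor (z = 0) to the underside of the seat, each flush with a corner of the seat.

C is an open storage box with external size 575×227×171 mm and wall thickness 18 mm (the base is also 18 mm thick). The base covers the whole footprint; the four walls stand on the base, with the y-facing walls full-width and the x-facing walls fitting between their inner faces.

The stool is on top of the table, centred. The open box is on the floor beside the table on its +y side.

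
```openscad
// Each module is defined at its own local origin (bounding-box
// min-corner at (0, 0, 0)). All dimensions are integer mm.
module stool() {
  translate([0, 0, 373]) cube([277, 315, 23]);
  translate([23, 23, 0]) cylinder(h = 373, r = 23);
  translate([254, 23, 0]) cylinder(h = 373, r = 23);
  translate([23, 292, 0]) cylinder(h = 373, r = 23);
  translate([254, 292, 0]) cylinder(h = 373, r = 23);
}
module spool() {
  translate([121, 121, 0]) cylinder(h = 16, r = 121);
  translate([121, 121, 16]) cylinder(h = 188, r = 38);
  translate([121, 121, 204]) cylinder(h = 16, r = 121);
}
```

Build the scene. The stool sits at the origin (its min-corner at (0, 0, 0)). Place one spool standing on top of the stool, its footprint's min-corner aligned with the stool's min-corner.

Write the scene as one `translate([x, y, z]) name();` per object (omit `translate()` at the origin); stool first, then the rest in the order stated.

stool();
translate([0, 0, 396]) spool();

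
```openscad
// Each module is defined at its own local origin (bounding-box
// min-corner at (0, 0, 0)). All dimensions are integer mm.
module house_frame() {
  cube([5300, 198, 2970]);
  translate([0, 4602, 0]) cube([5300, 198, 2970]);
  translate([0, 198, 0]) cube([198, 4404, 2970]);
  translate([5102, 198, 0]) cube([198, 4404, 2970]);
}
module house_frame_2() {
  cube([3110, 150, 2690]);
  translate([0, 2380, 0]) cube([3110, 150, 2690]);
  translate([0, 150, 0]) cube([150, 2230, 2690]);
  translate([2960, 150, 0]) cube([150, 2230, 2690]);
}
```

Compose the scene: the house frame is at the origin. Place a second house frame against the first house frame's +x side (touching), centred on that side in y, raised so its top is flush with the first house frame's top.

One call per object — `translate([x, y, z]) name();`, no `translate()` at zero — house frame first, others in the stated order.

house_frame();
translate([5300, 1135, 280]) house_frame_2();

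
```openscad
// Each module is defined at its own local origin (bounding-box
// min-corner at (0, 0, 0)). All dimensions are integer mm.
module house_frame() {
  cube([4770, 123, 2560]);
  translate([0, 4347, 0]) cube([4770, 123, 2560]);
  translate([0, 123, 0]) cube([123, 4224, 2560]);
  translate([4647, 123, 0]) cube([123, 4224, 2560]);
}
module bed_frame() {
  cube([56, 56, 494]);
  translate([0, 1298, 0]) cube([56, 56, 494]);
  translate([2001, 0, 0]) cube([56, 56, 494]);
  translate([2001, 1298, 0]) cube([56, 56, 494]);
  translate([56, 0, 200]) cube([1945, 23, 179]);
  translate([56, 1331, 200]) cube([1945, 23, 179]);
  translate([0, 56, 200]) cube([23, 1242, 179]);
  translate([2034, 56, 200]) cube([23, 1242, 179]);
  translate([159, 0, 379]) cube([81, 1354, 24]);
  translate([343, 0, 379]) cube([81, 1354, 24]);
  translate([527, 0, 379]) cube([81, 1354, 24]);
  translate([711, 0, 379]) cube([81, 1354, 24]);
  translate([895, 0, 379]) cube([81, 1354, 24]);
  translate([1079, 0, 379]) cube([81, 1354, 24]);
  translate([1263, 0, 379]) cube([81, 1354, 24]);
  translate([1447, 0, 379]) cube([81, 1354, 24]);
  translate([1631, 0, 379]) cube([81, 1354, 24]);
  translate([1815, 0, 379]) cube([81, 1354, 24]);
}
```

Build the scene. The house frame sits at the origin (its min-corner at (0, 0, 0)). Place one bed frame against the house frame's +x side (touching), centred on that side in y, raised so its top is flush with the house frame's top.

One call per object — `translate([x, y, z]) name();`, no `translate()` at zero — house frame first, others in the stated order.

house_frame();
translate([4770, 1558, 2066]) bed_frame();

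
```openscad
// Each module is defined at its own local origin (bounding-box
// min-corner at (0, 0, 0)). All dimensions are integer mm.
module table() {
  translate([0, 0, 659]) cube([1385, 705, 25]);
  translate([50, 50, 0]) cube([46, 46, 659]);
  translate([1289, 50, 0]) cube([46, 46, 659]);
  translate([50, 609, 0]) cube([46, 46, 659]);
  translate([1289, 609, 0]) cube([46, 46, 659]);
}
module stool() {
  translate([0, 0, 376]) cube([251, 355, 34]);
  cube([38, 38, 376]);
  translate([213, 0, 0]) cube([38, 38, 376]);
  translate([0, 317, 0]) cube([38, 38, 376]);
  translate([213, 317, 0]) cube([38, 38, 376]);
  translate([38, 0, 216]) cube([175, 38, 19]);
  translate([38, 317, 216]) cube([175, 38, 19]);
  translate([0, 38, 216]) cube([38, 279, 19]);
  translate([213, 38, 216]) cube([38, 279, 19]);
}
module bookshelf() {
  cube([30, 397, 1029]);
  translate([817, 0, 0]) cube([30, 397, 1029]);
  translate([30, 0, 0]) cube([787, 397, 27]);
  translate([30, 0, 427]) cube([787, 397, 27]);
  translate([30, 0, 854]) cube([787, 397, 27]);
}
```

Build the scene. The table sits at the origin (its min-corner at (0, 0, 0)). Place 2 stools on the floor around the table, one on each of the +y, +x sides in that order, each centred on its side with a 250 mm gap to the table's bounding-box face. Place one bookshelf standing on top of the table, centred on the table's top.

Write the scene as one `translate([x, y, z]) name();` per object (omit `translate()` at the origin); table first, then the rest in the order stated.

table();
translate([567, 955, 0]) stool();
translate([1635, 175, 0]) stool();
translate([269, 154, 684]) bookshelf();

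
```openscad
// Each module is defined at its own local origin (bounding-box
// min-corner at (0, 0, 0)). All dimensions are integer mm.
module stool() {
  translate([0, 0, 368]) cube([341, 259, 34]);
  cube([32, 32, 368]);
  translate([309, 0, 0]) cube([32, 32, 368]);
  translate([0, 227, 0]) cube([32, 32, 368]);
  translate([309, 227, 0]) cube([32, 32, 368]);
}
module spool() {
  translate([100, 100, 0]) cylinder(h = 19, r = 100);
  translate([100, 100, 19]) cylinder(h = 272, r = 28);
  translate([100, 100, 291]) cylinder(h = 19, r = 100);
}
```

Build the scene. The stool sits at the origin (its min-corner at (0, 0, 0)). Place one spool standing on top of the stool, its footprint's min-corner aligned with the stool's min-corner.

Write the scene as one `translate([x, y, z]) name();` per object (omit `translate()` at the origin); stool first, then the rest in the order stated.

stool();
translate([0, 0, 402]) spool();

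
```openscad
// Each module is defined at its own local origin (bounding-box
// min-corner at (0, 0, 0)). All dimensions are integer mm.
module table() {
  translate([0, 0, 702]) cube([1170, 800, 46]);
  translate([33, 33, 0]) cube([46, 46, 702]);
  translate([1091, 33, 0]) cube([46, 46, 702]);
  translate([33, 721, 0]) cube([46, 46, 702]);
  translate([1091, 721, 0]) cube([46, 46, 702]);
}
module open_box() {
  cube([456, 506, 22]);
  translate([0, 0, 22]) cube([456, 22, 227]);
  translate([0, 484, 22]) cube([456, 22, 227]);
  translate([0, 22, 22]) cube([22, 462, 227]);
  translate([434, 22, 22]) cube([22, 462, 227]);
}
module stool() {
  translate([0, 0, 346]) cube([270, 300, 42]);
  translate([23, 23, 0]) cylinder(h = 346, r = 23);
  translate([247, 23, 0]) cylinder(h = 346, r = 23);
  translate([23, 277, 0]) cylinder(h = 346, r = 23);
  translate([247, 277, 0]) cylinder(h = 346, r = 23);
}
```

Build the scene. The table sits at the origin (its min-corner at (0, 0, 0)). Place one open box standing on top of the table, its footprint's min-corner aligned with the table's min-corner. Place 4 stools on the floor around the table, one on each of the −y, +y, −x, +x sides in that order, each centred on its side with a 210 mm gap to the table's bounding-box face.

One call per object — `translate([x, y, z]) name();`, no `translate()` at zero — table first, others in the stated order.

table();
translate([0, 0, 748]) open_box();
translate([450, -510, 0]) stool();
translate([450, 1010, 0]) stool();
translate([-480, 250, 0]) stool();
translate([1380, 250, 0]) stool();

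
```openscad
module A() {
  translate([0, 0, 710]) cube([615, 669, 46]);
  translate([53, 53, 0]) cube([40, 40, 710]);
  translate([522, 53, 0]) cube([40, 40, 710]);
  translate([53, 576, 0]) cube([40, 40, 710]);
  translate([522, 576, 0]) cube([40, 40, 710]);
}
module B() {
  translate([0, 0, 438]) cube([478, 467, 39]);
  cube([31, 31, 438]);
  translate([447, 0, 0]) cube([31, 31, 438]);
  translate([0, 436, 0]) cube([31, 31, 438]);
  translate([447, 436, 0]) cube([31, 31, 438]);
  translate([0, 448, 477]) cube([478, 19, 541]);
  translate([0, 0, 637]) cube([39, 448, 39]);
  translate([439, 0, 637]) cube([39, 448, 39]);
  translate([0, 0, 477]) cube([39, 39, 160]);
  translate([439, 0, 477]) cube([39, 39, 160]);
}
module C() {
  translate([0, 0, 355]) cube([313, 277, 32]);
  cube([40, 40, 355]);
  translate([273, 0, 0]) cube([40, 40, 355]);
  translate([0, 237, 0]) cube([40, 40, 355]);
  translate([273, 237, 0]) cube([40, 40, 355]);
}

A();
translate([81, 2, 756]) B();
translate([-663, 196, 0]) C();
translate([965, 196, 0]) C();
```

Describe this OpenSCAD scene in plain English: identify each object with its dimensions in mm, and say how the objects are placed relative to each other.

A is a table with a 615×669 mm rectangular top, 46 mm thick, top surface at z = 756 mm, supported by four 40×40 mm square legs, each inset 53 mm from the nearest pair of top edges, running from the floor.

B is a chair: 478×467 mm seat, 39 mm thick, top at z = 477 mm, on four 31 mm square corner legs flush with the seat edges. A 19 mm thick backrest slab spans the full seat width, extending 541 mm above the seat top, its back face flush with the seat's +y edge. Two armrests of 39×39 mm section run along each side from the seat's front edge to the front of the backrest, top faces 199 mm above the seat top and outer faces flush with the seat's x-edges; a 39×39 mm post under the front of each armrest stands on the seat at the front corner.

C is a four-legged stool. The seat is 313×277 mm, 32 mm thick, top at z = 387 mm. It stands on four square legs, each 40×40 mm in cross-section, from z = 0 to the seat underside, each flush with a corner of the seat.

The chair is on top of the table. Two stools sit around the table at the −x, +x sides.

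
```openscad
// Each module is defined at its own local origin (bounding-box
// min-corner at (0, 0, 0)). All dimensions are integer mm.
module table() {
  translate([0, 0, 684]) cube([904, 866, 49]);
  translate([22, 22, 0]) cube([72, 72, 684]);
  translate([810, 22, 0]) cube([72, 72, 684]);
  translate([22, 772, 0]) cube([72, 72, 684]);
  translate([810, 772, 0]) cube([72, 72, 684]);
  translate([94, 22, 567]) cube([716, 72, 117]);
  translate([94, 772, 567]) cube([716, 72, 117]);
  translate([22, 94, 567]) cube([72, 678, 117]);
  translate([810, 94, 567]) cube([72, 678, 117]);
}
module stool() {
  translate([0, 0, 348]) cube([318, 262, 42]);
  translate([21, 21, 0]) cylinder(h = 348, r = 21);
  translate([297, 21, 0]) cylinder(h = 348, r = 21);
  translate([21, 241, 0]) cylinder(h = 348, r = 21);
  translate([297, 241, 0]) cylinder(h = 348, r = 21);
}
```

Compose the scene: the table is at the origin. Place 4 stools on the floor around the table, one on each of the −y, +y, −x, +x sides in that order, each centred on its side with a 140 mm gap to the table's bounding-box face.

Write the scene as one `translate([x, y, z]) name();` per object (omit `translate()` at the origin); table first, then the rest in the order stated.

table();
translate([293, -402, 0]) stool();
translate([293, 1006, 0]) stool();
translate([-458, 302, 0]) stool();
translate([1044, 302, 0]) stool();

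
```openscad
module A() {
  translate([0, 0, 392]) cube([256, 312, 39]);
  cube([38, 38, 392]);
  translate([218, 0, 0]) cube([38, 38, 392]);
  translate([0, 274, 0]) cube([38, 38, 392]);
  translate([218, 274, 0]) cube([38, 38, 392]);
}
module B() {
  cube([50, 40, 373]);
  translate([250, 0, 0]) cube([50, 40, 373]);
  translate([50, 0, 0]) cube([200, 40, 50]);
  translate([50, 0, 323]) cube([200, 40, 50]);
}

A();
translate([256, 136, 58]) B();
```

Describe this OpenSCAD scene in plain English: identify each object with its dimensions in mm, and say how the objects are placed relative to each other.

A is a four-legged stool. The seat is a 256×312×39 mm slab whose top surface is at z = 431 mm; four square legs, each 38×38 mm in cross-section, run from the floor (z = 0) to the underside of the seat, each flush with a corner of the seat.

B is a rectangular picture frame lying in the x–z plane (depth along y). The opening is 200 mm wide (x) by 273 mm tall (z), surrounded by a border 50 mm wide on all four sides. The frame is 40 mm deep and is made of two full-height vertical stiles with two horizontal rails fitted between them.

The picture frame is beside the stool with their tops flush at z = 431.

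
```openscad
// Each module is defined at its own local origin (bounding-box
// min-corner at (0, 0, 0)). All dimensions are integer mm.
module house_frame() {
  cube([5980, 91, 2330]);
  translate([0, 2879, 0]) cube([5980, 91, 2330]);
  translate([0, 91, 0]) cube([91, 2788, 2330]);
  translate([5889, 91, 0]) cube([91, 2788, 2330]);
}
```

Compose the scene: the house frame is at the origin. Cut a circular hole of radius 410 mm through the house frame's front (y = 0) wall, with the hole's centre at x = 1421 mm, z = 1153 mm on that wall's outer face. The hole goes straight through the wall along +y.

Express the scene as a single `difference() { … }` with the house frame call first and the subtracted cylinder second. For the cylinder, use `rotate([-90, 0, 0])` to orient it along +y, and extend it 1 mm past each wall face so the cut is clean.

difference() {
  house_frame();
  translate([1421, -1, 1153]) rotate([-90, 0, 0]) cylinder(h = 93, r = 410);
}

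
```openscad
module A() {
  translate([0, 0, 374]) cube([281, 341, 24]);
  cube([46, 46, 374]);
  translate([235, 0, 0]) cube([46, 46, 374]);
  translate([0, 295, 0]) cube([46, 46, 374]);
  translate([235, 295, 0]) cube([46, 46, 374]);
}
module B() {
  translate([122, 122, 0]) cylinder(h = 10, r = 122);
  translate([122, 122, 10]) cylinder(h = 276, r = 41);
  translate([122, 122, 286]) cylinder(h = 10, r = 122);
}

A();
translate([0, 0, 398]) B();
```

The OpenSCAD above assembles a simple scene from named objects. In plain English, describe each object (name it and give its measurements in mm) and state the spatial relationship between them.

A is a four-legged stool. The seat is a 281×341×24 mm slab whose top surface is at z = 398 mm; four square legs, each 46×46 mm in cross-section, run from the floor (z = 0) to the underside of the seat, each flush with a corner of the seat.

B is a spool: two coaxial disc flanges of radius 122 mm and thickness 10 mm, joined by a core cylinder of radius 41 mm and height 276 mm. The lower flange rests on z = 0 and the three cylinders share a vertical axis.

The spool is on top of the stool.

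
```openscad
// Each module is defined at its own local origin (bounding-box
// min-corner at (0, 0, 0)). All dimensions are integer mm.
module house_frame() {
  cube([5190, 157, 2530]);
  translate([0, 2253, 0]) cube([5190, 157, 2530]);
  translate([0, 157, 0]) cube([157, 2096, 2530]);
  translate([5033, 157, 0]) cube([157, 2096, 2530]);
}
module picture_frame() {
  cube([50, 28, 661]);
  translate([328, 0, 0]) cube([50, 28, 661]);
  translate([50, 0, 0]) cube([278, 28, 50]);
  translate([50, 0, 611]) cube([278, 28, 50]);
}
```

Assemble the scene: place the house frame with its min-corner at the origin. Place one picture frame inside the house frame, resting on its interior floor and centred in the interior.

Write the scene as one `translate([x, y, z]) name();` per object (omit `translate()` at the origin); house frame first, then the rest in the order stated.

house_frame();
translate([2406, 1191, 0]) picture_frame();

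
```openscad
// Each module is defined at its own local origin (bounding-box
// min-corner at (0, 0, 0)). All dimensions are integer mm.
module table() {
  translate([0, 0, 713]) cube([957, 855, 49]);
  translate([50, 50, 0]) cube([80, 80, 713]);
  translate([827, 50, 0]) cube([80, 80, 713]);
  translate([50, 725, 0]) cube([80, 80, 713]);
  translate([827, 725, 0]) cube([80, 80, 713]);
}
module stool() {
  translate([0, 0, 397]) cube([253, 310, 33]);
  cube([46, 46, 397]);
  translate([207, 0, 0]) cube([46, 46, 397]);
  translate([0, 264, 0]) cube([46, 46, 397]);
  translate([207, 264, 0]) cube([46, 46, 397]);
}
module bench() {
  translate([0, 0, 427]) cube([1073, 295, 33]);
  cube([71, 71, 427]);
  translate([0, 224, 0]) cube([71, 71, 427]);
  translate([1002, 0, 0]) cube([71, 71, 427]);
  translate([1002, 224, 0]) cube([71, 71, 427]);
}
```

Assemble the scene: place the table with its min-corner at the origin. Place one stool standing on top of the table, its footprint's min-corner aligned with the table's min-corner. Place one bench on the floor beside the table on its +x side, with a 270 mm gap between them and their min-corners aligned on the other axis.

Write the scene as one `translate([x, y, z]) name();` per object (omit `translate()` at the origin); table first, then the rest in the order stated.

table();
translate([0, 0, 762]) stool();
translate([1227, 0, 0]) bench();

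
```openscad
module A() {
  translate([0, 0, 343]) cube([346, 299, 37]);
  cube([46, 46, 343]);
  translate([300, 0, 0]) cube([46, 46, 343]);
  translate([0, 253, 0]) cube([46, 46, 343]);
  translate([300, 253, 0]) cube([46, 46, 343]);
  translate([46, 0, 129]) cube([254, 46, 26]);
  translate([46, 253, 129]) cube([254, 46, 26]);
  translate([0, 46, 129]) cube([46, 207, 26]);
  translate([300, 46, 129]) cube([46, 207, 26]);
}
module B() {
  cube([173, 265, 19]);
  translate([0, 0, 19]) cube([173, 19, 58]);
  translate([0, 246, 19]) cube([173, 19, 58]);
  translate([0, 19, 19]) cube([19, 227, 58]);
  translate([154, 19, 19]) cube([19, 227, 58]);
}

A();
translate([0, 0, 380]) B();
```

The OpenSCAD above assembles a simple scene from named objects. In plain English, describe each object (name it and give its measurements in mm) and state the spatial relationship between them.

A is a four-legged stool. The seat is a 346×299×37 mm slab whose top surface is at z = 380 mm; four square legs, each 46×46 mm in cross-section, run from the floor (z = 0) to the underside of the seat, each flush with a corner of the seat. Four stretchers, 46 mm wide and 26 mm tall, connect adjacent legs with their undersides at z = 129 mm, each running between the inner faces of the legs it joins and aligned with the legs' outer faces on the other axis.

B is an open storage box with external size 173×265×77 mm and wall thickness 19 mm (the base is also 19 mm thick). The base covers the whole footprint; the four walls stand on the base, with the y-facing walls full-width and the x-facing walls fitting between their inner faces.

The open box is on top of the stool.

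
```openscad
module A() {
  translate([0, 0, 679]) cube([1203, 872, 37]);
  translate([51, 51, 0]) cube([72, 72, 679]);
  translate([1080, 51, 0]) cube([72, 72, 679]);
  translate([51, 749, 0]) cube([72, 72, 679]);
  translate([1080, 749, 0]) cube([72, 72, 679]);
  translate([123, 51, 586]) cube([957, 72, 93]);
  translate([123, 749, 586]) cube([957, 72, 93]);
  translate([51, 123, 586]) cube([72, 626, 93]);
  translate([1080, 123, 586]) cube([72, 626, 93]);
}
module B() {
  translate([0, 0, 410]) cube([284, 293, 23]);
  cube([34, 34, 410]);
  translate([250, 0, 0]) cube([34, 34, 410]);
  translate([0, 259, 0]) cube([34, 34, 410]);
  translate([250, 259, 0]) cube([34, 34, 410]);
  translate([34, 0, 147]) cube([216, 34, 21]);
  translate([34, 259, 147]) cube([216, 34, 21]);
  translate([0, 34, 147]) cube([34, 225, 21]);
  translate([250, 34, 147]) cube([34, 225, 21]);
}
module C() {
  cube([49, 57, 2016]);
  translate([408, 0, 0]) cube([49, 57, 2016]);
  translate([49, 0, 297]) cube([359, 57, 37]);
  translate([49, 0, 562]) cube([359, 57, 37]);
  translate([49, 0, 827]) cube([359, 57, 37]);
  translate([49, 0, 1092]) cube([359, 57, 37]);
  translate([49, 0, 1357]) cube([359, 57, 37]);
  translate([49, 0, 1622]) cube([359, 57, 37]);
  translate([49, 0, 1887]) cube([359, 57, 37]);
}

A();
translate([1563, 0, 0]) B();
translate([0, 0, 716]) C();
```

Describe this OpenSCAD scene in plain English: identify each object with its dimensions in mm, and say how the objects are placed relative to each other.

A is a table: top 1203 mm (x) × 872 mm (y), 37 mm thick, upper face at z = 716 mm, on four 72×72 mm square legs, each inset 51 mm from the nearest pair of top edges, running from z = 0 to the bottom of the top. Four apron rails, 72 mm thick and 93 mm tall, run between adjacent legs with their top edges flush with the underside of the top and their outer faces flush with the legs' outer faces.

B is a simple wooden stool: a rectangular seat 284 mm (x) by 293 mm (y), 23 mm thick, top face at z = 433 mm, on four square legs, each 34×34 mm in cross-section. The legs rest on z = 0, each flush with a corner of the seat. Four stretchers, 34 mm wide and 21 mm tall, connect adjacent legs with their undersides at z = 147 mm, each running between the inner faces of the legs it joins and aligned with the legs' outer faces on the other axis.

C is a wooden ladder with two side rails of 49×57 mm section and 2016 mm height, set 457 mm apart overall. Between them run 7 rectangular rungs (57 mm deep, 37 mm thick), front faces flush with the rails' −y face. The bottom of the first rung is 297 mm above the floor and each subsequent rung is 265 mm higher than the one below.

The stool is on the floor beside the table on its +x side. The ladder is on top of the table.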